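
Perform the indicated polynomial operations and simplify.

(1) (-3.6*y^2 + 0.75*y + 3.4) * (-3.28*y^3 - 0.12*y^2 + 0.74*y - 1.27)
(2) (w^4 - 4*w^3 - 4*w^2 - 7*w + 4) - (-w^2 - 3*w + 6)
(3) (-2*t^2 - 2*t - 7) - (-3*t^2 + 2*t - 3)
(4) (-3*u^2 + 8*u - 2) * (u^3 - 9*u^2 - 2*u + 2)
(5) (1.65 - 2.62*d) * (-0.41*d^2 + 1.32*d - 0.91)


(1) = 11.808*y^5 - 2.028*y^4 - 13.906*y^3 + 4.719*y^2 + 1.5635*y - 4.318
(2) = w^4 - 4*w^3 - 3*w^2 - 4*w - 2
(3) = t^2 - 4*t - 4
(4) = -3*u^5 + 35*u^4 - 68*u^3 - 4*u^2 + 20*u - 4
(5) = 1.0742*d^3 - 4.1349*d^2 + 4.5622*d - 1.5015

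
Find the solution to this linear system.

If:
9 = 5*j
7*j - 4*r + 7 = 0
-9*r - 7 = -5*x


Then:
j = 9/5
r = 49/10
x = 511/50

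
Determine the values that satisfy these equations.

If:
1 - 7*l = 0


Then:
l = 1/7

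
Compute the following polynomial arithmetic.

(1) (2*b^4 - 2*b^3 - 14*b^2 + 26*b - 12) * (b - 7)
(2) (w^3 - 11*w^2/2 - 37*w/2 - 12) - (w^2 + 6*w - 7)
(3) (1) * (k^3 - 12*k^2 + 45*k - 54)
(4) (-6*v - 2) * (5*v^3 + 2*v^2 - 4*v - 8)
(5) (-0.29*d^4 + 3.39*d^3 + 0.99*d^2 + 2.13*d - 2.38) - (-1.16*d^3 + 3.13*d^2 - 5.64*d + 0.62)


(1) = 2*b^5 - 16*b^4 + 124*b^2 - 194*b + 84
(2) = w^3 - 13*w^2/2 - 49*w/2 - 5
(3) = k^3 - 12*k^2 + 45*k - 54
(4) = -30*v^4 - 22*v^3 + 20*v^2 + 56*v + 16
(5) = -0.29*d^4 + 4.55*d^3 - 2.14*d^2 + 7.77*d - 3.0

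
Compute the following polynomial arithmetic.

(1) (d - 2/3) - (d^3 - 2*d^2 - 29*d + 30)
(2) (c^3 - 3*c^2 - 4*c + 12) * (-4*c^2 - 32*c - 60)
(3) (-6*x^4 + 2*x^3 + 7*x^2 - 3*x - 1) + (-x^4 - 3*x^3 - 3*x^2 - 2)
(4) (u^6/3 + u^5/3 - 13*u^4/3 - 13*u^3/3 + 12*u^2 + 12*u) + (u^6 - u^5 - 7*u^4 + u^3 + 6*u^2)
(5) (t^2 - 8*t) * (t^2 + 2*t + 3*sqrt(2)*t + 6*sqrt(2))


(1) = -d^3 + 2*d^2 + 30*d - 92/3
(2) = -4*c^5 - 20*c^4 + 52*c^3 + 260*c^2 - 144*c - 720
(3) = -7*x^4 - x^3 + 4*x^2 - 3*x - 3
(4) = 4*u^6/3 - 2*u^5/3 - 34*u^4/3 - 10*u^3/3 + 18*u^2 + 12*u
(5) = t^4 - 6*t^3 + 3*sqrt(2)*t^3 - 18*sqrt(2)*t^2 - 16*t^2 - 48*sqrt(2)*t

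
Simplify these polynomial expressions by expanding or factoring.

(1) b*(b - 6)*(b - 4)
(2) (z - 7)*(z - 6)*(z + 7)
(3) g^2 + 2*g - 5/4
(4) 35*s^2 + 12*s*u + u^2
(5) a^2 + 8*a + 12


(1) = b^3 - 10*b^2 + 24*b
(2) = z^3 - 6*z^2 - 49*z + 294
(3) = (g - 1/2)*(g + 5/2)
(4) = (5*s + u)*(7*s + u)
(5) = (a + 2)*(a + 6)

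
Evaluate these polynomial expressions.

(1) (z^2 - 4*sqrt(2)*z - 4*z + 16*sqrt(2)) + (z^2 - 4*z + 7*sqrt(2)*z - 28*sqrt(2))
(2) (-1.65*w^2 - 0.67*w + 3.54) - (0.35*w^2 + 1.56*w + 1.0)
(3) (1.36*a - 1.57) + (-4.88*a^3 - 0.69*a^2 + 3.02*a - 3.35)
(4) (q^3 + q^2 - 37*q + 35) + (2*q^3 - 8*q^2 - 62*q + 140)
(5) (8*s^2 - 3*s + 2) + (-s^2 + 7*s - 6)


(1) = 2*z^2 - 8*z + 3*sqrt(2)*z - 12*sqrt(2)
(2) = -2.0*w^2 - 2.23*w + 2.54
(3) = -4.88*a^3 - 0.69*a^2 + 4.38*a - 4.92
(4) = 3*q^3 - 7*q^2 - 99*q + 175
(5) = 7*s^2 + 4*s - 4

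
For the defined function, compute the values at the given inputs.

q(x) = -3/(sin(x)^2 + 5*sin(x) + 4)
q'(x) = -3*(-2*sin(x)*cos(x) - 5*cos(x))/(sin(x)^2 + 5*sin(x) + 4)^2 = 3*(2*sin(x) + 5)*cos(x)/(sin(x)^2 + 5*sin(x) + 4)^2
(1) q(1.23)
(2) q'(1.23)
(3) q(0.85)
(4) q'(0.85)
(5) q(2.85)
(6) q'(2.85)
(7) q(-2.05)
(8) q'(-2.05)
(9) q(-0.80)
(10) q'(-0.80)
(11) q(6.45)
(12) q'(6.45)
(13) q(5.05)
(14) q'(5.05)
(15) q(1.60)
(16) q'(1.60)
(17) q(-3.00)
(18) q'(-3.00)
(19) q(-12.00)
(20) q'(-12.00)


(1) = -0.31
(2) = 0.07
(3) = -0.36
(4) = 0.19
(5) = -0.54
(6) = -0.53
(7) = -8.56
(8) = -36.29
(9) = -3.23
(10) = 8.66
(11) = -0.62
(12) = 0.67
(13) = -17.39
(14) = 103.91
(15) = -0.30
(16) = -0.01
(17) = -0.91
(18) = -1.28
(19) = -0.43
(20) = 0.32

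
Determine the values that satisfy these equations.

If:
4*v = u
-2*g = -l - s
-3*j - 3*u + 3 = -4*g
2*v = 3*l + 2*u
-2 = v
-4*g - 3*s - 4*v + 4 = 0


Then:
g = 12/5
j = 61/5
l = 4
s = 4/5
u = -8
v = -2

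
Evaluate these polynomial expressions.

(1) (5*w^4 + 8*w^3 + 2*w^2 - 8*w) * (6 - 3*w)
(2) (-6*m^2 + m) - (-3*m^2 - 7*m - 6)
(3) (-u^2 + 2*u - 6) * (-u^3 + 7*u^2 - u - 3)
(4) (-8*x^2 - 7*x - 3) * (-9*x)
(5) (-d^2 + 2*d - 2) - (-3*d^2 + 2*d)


(1) = -15*w^5 + 6*w^4 + 42*w^3 + 36*w^2 - 48*w
(2) = -3*m^2 + 8*m + 6
(3) = u^5 - 9*u^4 + 21*u^3 - 41*u^2 + 18
(4) = 72*x^3 + 63*x^2 + 27*x
(5) = 2*d^2 - 2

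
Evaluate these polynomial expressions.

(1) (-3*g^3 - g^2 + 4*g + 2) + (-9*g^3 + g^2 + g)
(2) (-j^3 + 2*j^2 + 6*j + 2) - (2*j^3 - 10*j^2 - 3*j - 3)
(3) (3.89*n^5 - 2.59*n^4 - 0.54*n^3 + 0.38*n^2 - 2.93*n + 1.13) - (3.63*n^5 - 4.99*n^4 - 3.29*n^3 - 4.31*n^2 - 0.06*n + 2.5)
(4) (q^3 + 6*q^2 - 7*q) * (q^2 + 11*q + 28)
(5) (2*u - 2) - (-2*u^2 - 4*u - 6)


(1) = -12*g^3 + 5*g + 2
(2) = -3*j^3 + 12*j^2 + 9*j + 5
(3) = 0.26*n^5 + 2.4*n^4 + 2.75*n^3 + 4.69*n^2 - 2.87*n - 1.37
(4) = q^5 + 17*q^4 + 87*q^3 + 91*q^2 - 196*q
(5) = 2*u^2 + 6*u + 4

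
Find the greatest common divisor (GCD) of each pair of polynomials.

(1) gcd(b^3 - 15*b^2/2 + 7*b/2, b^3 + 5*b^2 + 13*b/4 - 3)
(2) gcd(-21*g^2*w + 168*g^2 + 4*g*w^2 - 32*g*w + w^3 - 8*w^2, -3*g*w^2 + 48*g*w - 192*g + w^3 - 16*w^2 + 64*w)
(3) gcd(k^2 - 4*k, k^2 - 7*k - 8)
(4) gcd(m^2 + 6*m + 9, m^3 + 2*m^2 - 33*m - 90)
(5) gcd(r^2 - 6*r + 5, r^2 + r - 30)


(1) = gcd(b*(b - 7)*(b - 1/2), (b - 1/2)*(b + 3/2)*(b + 4)) = b - 1/2
(2) = gcd((-3*g + w)*(7*g + w)*(w - 8), (-3*g + w)*(w - 8)^2) = -3*g*w + 24*g + w^2 - 8*w
(3) = 1
(4) = m + 3
(5) = gcd((r - 5)*(r - 1), (r - 5)*(r + 6)) = r - 5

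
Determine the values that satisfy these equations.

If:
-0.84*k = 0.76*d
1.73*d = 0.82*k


Then:
d = 0.00
k = 0.00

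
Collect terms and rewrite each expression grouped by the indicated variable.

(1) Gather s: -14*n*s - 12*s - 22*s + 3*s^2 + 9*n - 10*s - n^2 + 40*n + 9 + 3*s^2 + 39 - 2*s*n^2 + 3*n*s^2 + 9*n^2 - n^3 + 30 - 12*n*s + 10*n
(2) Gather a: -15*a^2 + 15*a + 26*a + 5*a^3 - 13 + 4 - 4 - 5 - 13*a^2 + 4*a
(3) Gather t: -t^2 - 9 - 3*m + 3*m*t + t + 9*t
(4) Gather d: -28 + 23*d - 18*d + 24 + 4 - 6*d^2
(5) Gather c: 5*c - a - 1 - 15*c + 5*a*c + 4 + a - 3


(1) = -n^3 + 8*n^2 + 59*n + s^2*(3*n + 6) + s*(-2*n^2 - 26*n - 44) + 78
(2) = 5*a^3 - 28*a^2 + 45*a - 18
(3) = -3*m - t^2 + t*(3*m + 10) - 9
(4) = -6*d^2 + 5*d
(5) = c*(5*a - 10)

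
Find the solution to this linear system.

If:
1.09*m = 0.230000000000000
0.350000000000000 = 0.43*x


Then:
m = 0.21
x = 0.81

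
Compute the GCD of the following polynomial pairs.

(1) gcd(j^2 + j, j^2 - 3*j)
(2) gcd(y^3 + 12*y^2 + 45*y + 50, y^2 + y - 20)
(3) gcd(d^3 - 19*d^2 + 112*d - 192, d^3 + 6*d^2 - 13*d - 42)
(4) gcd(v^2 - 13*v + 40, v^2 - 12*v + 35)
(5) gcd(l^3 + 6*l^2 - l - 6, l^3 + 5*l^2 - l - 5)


(1) = gcd(j*(j + 1), j*(j - 3)) = j
(2) = gcd((y + 2)*(y + 5)^2, (y - 4)*(y + 5)) = y + 5
(3) = d - 3
(4) = v - 5
(5) = gcd((l - 1)*(l + 1)*(l + 6), (l - 1)*(l + 1)*(l + 5)) = l^2 - 1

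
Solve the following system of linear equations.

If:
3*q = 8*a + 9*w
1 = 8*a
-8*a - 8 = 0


Then:
No Solution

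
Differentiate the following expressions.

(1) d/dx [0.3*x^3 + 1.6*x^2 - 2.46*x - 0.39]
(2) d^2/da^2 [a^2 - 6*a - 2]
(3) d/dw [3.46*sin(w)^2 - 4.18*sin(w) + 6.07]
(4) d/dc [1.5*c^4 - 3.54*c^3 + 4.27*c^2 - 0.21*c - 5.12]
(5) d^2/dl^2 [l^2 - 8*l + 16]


(1) = 0.9*x^2 + 3.2*x - 2.46
(2) = 2
(3) = (6.92*sin(w) - 4.18)*cos(w)
(4) = 6.0*c^3 - 10.62*c^2 + 8.54*c - 0.21
(5) = 2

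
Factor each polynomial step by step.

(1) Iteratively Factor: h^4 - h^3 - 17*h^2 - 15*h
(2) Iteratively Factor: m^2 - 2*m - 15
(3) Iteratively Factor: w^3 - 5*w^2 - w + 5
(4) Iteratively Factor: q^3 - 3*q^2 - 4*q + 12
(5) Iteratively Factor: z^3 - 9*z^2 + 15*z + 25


(1) = (h - 5)*(h^3 + 4*h^2 + 3*h) = (h - 5)*(h + 1)*(h^2 + 3*h) = h*(h - 5)*(h + 1)*(h + 3)
(2) = (m - 5)*(m + 3)
(3) = (w - 5)*(w^2 - 1) = (w - 5)*(w + 1)*(w - 1)
(4) = (q + 2)*(q^2 - 5*q + 6) = (q - 2)*(q + 2)*(q - 3)
(5) = (z - 5)*(z^2 - 4*z - 5) = (z - 5)*(z + 1)*(z - 5)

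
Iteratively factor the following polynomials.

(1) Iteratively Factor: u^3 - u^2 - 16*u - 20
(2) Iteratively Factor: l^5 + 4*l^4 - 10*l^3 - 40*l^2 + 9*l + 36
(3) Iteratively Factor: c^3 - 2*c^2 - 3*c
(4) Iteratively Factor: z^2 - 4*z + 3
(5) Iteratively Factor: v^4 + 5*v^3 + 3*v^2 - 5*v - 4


(1) = (u + 2)*(u^2 - 3*u - 10) = (u - 5)*(u + 2)*(u + 2)
(2) = (l - 3)*(l^4 + 7*l^3 + 11*l^2 - 7*l - 12) = (l - 3)*(l + 3)*(l^3 + 4*l^2 - l - 4) = (l - 3)*(l + 1)*(l + 3)*(l^2 + 3*l - 4) = (l - 3)*(l - 1)*(l + 1)*(l + 3)*(l + 4)
(3) = (c)*(c^2 - 2*c - 3) = c*(c + 1)*(c - 3)
(4) = (z - 1)*(z - 3)
(5) = (v - 1)*(v^3 + 6*v^2 + 9*v + 4) = (v - 1)*(v + 4)*(v^2 + 2*v + 1) = (v - 1)*(v + 1)*(v + 4)*(v + 1)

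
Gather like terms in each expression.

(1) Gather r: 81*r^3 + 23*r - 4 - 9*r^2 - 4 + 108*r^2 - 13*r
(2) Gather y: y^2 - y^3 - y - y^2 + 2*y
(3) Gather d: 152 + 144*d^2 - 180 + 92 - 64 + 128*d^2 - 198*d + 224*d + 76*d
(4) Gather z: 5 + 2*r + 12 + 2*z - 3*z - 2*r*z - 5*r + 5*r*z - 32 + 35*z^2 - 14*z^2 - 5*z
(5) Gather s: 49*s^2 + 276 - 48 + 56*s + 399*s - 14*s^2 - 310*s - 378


(1) = 81*r^3 + 99*r^2 + 10*r - 8
(2) = -y^3 + y
(3) = 272*d^2 + 102*d
(4) = -3*r + 21*z^2 + z*(3*r - 6) - 15
(5) = 35*s^2 + 145*s - 150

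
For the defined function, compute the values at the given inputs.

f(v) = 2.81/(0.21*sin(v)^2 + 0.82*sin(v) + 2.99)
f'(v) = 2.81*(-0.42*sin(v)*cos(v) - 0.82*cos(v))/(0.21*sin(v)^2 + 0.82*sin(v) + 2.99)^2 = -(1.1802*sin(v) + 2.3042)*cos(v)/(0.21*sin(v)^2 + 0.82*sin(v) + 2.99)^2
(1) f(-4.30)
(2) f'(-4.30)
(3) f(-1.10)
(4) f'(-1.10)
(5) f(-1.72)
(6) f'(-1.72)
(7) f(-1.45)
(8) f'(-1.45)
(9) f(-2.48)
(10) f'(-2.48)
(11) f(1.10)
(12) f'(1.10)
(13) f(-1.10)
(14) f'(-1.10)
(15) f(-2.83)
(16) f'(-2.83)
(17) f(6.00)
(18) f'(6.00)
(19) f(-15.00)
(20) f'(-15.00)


(1) = 0.72
(2) = 0.09
(3) = 1.16
(4) = -0.10
(5) = 1.18
(6) = 0.03
(7) = 1.18
(8) = -0.02
(9) = 1.10
(10) = 0.19
(11) = 0.72
(12) = -0.10
(13) = 1.16
(14) = -0.10
(15) = 1.02
(16) = 0.24
(17) = 1.01
(18) = -0.25
(19) = 1.10
(20) = 0.18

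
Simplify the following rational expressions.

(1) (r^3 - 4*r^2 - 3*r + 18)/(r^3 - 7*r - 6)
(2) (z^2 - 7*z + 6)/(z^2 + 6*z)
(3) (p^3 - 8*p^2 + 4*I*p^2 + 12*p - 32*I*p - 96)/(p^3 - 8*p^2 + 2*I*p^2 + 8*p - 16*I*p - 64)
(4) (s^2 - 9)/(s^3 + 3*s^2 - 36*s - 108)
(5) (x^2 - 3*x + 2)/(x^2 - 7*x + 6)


(1) = (r - 3)/(r + 1)
(2) = (z^2 - 7*z + 6)/(z^2 + 6*z)
(3) = (p + 6*I)/(p + 4*I)
(4) = (s - 3)/(s^2 - 36)
(5) = (x - 2)/(x - 6)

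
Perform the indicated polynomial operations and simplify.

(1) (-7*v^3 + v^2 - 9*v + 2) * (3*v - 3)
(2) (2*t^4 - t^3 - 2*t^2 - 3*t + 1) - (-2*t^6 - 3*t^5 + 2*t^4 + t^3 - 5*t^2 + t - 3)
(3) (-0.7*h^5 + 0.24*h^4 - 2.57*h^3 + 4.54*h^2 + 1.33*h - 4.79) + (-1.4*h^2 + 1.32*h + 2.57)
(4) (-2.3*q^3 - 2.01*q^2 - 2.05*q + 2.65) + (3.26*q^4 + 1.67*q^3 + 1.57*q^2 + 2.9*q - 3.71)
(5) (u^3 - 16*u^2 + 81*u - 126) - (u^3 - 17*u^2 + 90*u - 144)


(1) = -21*v^4 + 24*v^3 - 30*v^2 + 33*v - 6
(2) = 2*t^6 + 3*t^5 - 2*t^3 + 3*t^2 - 4*t + 4
(3) = -0.7*h^5 + 0.24*h^4 - 2.57*h^3 + 3.14*h^2 + 2.65*h - 2.22
(4) = 3.26*q^4 - 0.63*q^3 - 0.44*q^2 + 0.85*q - 1.06
(5) = u^2 - 9*u + 18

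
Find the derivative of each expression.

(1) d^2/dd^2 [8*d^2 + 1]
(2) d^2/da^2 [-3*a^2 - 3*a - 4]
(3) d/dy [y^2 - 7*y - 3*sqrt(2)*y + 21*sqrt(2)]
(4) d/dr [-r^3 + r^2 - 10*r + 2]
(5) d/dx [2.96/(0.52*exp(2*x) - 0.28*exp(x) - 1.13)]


(1) = 16
(2) = -6
(3) = 2*y - 7 - 3*sqrt(2)
(4) = -3*r^2 + 2*r - 10
(5) = (0.8288 - 3.0784*exp(x))*exp(x)/(-0.52*exp(2*x) + 0.28*exp(x) + 1.13)^2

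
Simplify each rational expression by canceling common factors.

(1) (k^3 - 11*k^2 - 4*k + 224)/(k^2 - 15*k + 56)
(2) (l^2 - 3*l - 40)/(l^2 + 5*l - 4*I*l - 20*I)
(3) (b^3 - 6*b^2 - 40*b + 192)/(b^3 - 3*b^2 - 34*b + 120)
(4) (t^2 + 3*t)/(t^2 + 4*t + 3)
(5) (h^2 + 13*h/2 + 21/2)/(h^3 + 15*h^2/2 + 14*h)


(1) = k + 4
(2) = (l - 8)/(l - 4*I)
(3) = (b - 8)/(b - 5)
(4) = t/(t + 1)
(5) = (h + 3)/(h^2 + 4*h)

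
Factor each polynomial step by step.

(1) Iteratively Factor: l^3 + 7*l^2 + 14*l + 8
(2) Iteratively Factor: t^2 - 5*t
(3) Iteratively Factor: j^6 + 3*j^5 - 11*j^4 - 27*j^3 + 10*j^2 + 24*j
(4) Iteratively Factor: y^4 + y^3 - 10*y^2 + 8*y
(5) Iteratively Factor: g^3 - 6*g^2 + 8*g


(1) = (l + 1)*(l^2 + 6*l + 8) = (l + 1)*(l + 4)*(l + 2)
(2) = (t)*(t - 5)
(3) = (j + 1)*(j^5 + 2*j^4 - 13*j^3 - 14*j^2 + 24*j) = j*(j + 1)*(j^4 + 2*j^3 - 13*j^2 - 14*j + 24) = j*(j + 1)*(j + 2)*(j^3 - 13*j + 12) = j*(j - 3)*(j + 1)*(j + 2)*(j^2 + 3*j - 4) = j*(j - 3)*(j + 1)*(j + 2)*(j + 4)*(j - 1)
(4) = (y)*(y^3 + y^2 - 10*y + 8) = y*(y - 1)*(y^2 + 2*y - 8) = y*(y - 1)*(y + 4)*(y - 2)
(5) = (g - 4)*(g^2 - 2*g) = (g - 4)*(g - 2)*(g)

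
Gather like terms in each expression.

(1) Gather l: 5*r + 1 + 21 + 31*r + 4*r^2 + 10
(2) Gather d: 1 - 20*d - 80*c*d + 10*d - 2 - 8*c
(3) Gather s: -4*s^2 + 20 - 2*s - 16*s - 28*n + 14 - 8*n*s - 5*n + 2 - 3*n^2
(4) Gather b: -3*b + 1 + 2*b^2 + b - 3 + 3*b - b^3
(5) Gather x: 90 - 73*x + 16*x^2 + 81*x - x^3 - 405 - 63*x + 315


(1) = 4*r^2 + 36*r + 32
(2) = -8*c + d*(-80*c - 10) - 1
(3) = -3*n^2 - 33*n - 4*s^2 + s*(-8*n - 18) + 36
(4) = -b^3 + 2*b^2 + b - 2
(5) = -x^3 + 16*x^2 - 55*x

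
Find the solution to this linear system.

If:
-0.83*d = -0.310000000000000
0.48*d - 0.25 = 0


Then:
No Solution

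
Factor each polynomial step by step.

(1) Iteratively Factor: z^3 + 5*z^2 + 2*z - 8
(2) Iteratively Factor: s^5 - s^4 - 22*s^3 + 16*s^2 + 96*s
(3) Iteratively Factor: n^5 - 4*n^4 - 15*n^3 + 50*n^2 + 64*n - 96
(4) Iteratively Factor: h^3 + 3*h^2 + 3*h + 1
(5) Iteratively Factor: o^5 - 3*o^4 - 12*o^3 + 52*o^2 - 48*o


(1) = (z - 1)*(z^2 + 6*z + 8) = (z - 1)*(z + 2)*(z + 4)
(2) = (s + 4)*(s^4 - 5*s^3 - 2*s^2 + 24*s) = (s + 2)*(s + 4)*(s^3 - 7*s^2 + 12*s) = s*(s + 2)*(s + 4)*(s^2 - 7*s + 12) = s*(s - 3)*(s + 2)*(s + 4)*(s - 4)
(3) = (n - 4)*(n^4 - 15*n^2 - 10*n + 24) = (n - 4)*(n + 2)*(n^3 - 2*n^2 - 11*n + 12) = (n - 4)*(n + 2)*(n + 3)*(n^2 - 5*n + 4) = (n - 4)^2*(n + 2)*(n + 3)*(n - 1)
(4) = (h + 1)*(h^2 + 2*h + 1) = (h + 1)^2*(h + 1)
(5) = (o + 4)*(o^4 - 7*o^3 + 16*o^2 - 12*o) = (o - 2)*(o + 4)*(o^3 - 5*o^2 + 6*o) = (o - 3)*(o - 2)*(o + 4)*(o^2 - 2*o) = (o - 3)*(o - 2)^2*(o + 4)*(o)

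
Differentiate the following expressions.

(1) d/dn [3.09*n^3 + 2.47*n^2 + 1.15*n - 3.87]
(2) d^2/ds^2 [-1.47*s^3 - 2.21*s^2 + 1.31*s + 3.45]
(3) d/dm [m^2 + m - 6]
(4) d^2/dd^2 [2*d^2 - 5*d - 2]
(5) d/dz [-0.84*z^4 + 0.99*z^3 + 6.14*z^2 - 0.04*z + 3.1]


(1) = 9.27*n^2 + 4.94*n + 1.15
(2) = -8.82*s - 4.42
(3) = 2*m + 1
(4) = 4
(5) = -3.36*z^3 + 2.97*z^2 + 12.28*z - 0.04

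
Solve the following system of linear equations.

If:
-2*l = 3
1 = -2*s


Then:
l = -3/2
s = -1/2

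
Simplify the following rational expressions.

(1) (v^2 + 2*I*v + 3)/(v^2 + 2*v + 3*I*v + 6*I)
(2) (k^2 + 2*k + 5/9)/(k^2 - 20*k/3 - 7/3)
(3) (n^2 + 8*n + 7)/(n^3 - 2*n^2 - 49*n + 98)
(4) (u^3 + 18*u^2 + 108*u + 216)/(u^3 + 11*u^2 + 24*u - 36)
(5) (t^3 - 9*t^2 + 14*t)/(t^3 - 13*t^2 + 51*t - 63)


(1) = (v - I)/(v + 2)
(2) = (3*k + 5)/(3*k - 21)
(3) = (n + 1)/(n^2 - 9*n + 14)
(4) = (u + 6)/(u - 1)
(5) = (t^2 - 2*t)/(t^2 - 6*t + 9)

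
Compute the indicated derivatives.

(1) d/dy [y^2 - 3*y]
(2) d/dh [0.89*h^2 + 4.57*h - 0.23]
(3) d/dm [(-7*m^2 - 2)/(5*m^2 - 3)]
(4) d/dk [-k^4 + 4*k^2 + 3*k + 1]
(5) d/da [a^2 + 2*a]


(1) = 2*y - 3
(2) = 1.78*h + 4.57
(3) = 62*m/(5*m^2 - 3)^2
(4) = -4*k^3 + 8*k + 3
(5) = 2*a + 2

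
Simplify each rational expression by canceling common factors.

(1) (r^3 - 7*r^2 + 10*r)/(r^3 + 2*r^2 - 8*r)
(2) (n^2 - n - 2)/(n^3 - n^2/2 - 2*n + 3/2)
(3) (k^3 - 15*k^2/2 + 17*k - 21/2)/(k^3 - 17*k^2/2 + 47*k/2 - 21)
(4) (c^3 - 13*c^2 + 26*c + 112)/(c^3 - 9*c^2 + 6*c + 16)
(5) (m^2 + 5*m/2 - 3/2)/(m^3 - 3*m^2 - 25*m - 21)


(1) = (r - 5)/(r + 4)
(2) = (2*n^2 - 2*n - 4)/(2*n^3 - n^2 - 4*n + 3)
(3) = (k - 1)/(k - 2)
(4) = (c^2 - 5*c - 14)/(c^2 - c - 2)
(5) = (2*m - 1)/(2*m^2 - 12*m - 14)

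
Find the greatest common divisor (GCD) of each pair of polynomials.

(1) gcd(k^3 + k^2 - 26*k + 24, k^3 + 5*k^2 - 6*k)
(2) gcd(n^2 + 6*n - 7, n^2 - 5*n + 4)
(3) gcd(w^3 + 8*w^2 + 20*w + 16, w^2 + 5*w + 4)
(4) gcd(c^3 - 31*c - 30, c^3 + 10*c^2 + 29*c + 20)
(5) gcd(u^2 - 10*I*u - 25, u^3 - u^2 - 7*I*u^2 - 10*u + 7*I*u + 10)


(1) = gcd((k - 4)*(k - 1)*(k + 6), k*(k - 1)*(k + 6)) = k^2 + 5*k - 6
(2) = n - 1
(3) = gcd((w + 2)^2*(w + 4), (w + 1)*(w + 4)) = w + 4
(4) = c^2 + 6*c + 5
(5) = u - 5*I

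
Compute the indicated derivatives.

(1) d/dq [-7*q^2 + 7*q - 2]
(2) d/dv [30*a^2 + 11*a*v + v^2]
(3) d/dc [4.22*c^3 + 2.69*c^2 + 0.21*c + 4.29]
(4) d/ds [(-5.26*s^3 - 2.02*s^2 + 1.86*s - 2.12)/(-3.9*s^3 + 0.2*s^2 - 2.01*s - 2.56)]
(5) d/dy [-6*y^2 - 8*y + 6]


(1) = 7 - 14*q
(2) = 11*a + 2*v
(3) = 12.66*c^2 + 5.38*c + 0.21
(4) = (-8.93*s^4 + 35.6532*s^3 + 19.281*s^2 + 11.1904*s - 9.0228)/(15.21*s^6 - 1.56*s^5 + 15.718*s^4 + 19.164*s^3 + 3.0161*s^2 + 10.2912*s + 6.5536)
(5) = -12*y - 8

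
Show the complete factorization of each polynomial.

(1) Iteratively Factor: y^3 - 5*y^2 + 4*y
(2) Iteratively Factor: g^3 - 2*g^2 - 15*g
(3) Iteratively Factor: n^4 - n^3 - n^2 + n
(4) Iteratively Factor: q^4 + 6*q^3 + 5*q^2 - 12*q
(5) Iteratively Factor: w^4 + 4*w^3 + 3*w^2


(1) = (y - 1)*(y^2 - 4*y) = y*(y - 1)*(y - 4)
(2) = (g - 5)*(g^2 + 3*g) = g*(g - 5)*(g + 3)
(3) = (n - 1)*(n^3 - n) = (n - 1)*(n + 1)*(n^2 - n) = n*(n - 1)*(n + 1)*(n - 1)
(4) = (q)*(q^3 + 6*q^2 + 5*q - 12) = q*(q + 4)*(q^2 + 2*q - 3) = q*(q + 3)*(q + 4)*(q - 1)
(5) = (w + 3)*(w^3 + w^2) = w*(w + 3)*(w^2 + w) = w*(w + 1)*(w + 3)*(w)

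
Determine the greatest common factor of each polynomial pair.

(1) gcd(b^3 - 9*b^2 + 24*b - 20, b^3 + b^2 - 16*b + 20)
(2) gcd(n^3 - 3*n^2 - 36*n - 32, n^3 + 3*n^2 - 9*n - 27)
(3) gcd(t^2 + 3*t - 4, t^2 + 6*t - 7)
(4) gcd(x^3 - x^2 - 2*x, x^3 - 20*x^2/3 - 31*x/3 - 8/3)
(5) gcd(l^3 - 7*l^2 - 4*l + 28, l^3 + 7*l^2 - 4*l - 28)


(1) = b^2 - 4*b + 4
(2) = 1
(3) = t - 1
(4) = gcd(x*(x - 2)*(x + 1), (x - 8)*(x + 1/3)*(x + 1)) = x + 1
(5) = l^2 - 4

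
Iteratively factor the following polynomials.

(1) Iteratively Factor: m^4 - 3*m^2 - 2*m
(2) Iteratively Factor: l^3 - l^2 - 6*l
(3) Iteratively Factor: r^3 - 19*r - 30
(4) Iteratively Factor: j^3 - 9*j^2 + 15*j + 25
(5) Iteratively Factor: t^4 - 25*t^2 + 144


(1) = (m)*(m^3 - 3*m - 2) = m*(m - 2)*(m^2 + 2*m + 1) = m*(m - 2)*(m + 1)*(m + 1)
(2) = (l - 3)*(l^2 + 2*l) = (l - 3)*(l + 2)*(l)
(3) = (r + 3)*(r^2 - 3*r - 10) = (r - 5)*(r + 3)*(r + 2)
(4) = (j - 5)*(j^2 - 4*j - 5) = (j - 5)*(j + 1)*(j - 5)
(5) = (t + 3)*(t^3 - 3*t^2 - 16*t + 48) = (t - 3)*(t + 3)*(t^2 - 16) = (t - 4)*(t - 3)*(t + 3)*(t + 4)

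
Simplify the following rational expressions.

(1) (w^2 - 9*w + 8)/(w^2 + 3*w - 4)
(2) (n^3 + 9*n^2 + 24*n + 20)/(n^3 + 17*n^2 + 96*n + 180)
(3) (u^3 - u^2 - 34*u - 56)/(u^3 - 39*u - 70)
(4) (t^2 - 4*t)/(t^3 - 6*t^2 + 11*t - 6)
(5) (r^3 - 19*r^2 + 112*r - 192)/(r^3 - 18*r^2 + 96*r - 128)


(1) = (w - 8)/(w + 4)
(2) = (n^2 + 4*n + 4)/(n^2 + 12*n + 36)
(3) = (u + 4)/(u + 5)
(4) = (t^2 - 4*t)/(t^3 - 6*t^2 + 11*t - 6)
(5) = (r - 3)/(r - 2)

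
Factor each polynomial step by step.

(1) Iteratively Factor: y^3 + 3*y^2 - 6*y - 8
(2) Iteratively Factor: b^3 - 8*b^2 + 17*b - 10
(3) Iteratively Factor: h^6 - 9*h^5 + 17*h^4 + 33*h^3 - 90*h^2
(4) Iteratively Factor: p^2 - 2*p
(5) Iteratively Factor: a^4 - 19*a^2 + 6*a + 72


(1) = (y - 2)*(y^2 + 5*y + 4) = (y - 2)*(y + 4)*(y + 1)
(2) = (b - 5)*(b^2 - 3*b + 2) = (b - 5)*(b - 1)*(b - 2)
(3) = (h - 3)*(h^5 - 6*h^4 - h^3 + 30*h^2) = h*(h - 3)*(h^4 - 6*h^3 - h^2 + 30*h) = h*(h - 5)*(h - 3)*(h^3 - h^2 - 6*h) = h*(h - 5)*(h - 3)*(h + 2)*(h^2 - 3*h) = h*(h - 5)*(h - 3)^2*(h + 2)*(h)
(4) = (p - 2)*(p)
(5) = (a + 2)*(a^3 - 2*a^2 - 15*a + 36) = (a - 3)*(a + 2)*(a^2 + a - 12) = (a - 3)^2*(a + 2)*(a + 4)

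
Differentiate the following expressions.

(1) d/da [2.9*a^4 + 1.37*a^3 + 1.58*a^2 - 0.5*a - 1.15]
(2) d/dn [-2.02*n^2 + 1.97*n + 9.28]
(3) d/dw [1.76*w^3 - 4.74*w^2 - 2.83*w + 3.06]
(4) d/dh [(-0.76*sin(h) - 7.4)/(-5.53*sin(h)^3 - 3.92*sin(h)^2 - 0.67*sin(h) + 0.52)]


(1) = 11.6*a^3 + 4.11*a^2 + 3.16*a - 0.5
(2) = 1.97 - 4.04*n
(3) = 5.28*w^2 - 9.48*w - 2.83
(4) = (-64.3202*sin(h) + 2.1014*sin(3*h) + 62.8726*cos(2*h) - 68.2258)*cos(h)/(5.53*sin(h)^3 + 3.92*sin(h)^2 + 0.67*sin(h) - 0.52)^2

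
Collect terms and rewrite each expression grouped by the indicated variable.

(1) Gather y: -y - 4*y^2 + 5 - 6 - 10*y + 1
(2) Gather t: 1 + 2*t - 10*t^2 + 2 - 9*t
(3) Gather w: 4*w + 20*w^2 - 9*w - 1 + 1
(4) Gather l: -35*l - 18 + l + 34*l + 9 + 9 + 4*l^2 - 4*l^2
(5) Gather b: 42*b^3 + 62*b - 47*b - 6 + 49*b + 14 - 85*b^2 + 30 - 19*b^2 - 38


(1) = -4*y^2 - 11*y
(2) = -10*t^2 - 7*t + 3
(3) = 20*w^2 - 5*w
(4) = 0
(5) = 42*b^3 - 104*b^2 + 64*b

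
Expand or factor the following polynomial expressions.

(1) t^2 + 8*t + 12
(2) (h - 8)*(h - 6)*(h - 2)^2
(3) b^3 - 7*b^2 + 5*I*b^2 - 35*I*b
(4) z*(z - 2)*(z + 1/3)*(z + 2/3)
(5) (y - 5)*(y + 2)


(1) = (t + 2)*(t + 6)
(2) = h^4 - 18*h^3 + 108*h^2 - 248*h + 192
(3) = b*(b - 7)*(b + 5*I)
(4) = z^4 - z^3 - 16*z^2/9 - 4*z/9
(5) = y^2 - 3*y - 10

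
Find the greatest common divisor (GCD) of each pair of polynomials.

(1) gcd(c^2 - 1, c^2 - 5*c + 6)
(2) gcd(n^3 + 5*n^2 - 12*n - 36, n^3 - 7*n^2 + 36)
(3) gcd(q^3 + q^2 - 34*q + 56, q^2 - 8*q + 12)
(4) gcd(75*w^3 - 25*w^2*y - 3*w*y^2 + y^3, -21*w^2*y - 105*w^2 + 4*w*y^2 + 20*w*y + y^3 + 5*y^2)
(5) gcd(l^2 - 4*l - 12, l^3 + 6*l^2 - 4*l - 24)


(1) = 1
(2) = n^2 - n - 6
(3) = gcd((q - 4)*(q - 2)*(q + 7), (q - 6)*(q - 2)) = q - 2
(4) = -3*w + y
(5) = l + 2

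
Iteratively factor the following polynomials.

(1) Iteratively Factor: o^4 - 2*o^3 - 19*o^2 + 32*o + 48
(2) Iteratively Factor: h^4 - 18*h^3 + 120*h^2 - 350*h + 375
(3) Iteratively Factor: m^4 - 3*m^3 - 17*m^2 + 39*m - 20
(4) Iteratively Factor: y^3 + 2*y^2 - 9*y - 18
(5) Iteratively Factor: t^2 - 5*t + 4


(1) = (o + 1)*(o^3 - 3*o^2 - 16*o + 48) = (o - 3)*(o + 1)*(o^2 - 16) = (o - 3)*(o + 1)*(o + 4)*(o - 4)
(2) = (h - 3)*(h^3 - 15*h^2 + 75*h - 125) = (h - 5)*(h - 3)*(h^2 - 10*h + 25) = (h - 5)^2*(h - 3)*(h - 5)
(3) = (m - 5)*(m^3 + 2*m^2 - 7*m + 4) = (m - 5)*(m + 4)*(m^2 - 2*m + 1) = (m - 5)*(m - 1)*(m + 4)*(m - 1)
(4) = (y - 3)*(y^2 + 5*y + 6) = (y - 3)*(y + 3)*(y + 2)
(5) = (t - 4)*(t - 1)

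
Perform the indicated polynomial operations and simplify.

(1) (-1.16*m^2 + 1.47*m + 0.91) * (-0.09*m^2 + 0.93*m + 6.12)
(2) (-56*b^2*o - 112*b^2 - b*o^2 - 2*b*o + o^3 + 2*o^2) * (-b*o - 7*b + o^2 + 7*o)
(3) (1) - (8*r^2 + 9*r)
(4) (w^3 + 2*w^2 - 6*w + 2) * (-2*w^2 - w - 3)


(1) = 0.1044*m^4 - 1.2111*m^3 - 5.814*m^2 + 9.8427*m + 5.5692
(2) = 56*b^3*o^2 + 504*b^3*o + 784*b^3 - 55*b^2*o^3 - 495*b^2*o^2 - 770*b^2*o - 2*b*o^4 - 18*b*o^3 - 28*b*o^2 + o^5 + 9*o^4 + 14*o^3
(3) = -8*r^2 - 9*r + 1
(4) = -2*w^5 - 5*w^4 + 7*w^3 - 4*w^2 + 16*w - 6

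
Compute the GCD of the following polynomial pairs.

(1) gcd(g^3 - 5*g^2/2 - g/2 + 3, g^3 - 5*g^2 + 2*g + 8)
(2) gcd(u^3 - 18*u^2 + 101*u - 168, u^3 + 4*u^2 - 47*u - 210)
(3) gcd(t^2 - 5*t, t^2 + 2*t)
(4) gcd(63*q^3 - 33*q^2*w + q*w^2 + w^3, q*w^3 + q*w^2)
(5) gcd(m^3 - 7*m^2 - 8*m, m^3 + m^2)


(1) = g^2 - g - 2
(2) = u - 7
(3) = t
(4) = gcd((-3*q + w)^2*(7*q + w), w^2*(q*w + q)) = 1
(5) = m^2 + m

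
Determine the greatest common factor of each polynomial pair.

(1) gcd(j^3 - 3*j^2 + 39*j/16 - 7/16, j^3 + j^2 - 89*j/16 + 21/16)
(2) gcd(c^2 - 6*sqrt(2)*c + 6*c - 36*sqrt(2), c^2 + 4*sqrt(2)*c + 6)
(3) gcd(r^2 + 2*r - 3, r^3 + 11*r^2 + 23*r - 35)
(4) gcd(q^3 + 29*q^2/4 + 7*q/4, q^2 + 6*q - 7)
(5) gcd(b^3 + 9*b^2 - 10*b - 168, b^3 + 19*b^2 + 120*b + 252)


(1) = j^2 - 2*j + 7/16
(2) = 1
(3) = gcd((r - 1)*(r + 3), (r - 1)*(r + 5)*(r + 7)) = r - 1
(4) = gcd(q*(q + 1/4)*(q + 7), (q - 1)*(q + 7)) = q + 7
(5) = b^2 + 13*b + 42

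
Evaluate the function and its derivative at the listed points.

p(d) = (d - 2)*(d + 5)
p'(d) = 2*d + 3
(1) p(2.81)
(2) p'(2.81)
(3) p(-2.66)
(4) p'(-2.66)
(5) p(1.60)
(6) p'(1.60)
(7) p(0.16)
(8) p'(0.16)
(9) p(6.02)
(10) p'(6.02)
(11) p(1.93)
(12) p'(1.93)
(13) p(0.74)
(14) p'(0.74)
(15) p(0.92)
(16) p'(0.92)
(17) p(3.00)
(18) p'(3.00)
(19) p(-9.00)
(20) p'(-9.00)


(1) = 6.33
(2) = 8.62
(3) = -10.90
(4) = -2.32
(5) = -2.64
(6) = 6.20
(7) = -9.49
(8) = 3.32
(9) = 44.30
(10) = 15.04
(11) = -0.49
(12) = 6.86
(13) = -7.23
(14) = 4.48
(15) = -6.39
(16) = 4.84
(17) = 8.00
(18) = 9.00
(19) = 44.00
(20) = -15.00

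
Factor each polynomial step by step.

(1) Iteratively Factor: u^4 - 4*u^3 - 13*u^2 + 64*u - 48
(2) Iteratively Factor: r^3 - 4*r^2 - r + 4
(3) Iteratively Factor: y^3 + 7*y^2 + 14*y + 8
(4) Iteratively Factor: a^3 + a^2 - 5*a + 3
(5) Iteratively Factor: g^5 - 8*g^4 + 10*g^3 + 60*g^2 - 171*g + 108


(1) = (u + 4)*(u^3 - 8*u^2 + 19*u - 12) = (u - 1)*(u + 4)*(u^2 - 7*u + 12) = (u - 3)*(u - 1)*(u + 4)*(u - 4)
(2) = (r - 1)*(r^2 - 3*r - 4) = (r - 1)*(r + 1)*(r - 4)
(3) = (y + 4)*(y^2 + 3*y + 2) = (y + 2)*(y + 4)*(y + 1)
(4) = (a - 1)*(a^2 + 2*a - 3) = (a - 1)*(a + 3)*(a - 1)
(5) = (g - 3)*(g^4 - 5*g^3 - 5*g^2 + 45*g - 36) = (g - 3)^2*(g^3 - 2*g^2 - 11*g + 12) = (g - 3)^2*(g - 1)*(g^2 - g - 12) = (g - 4)*(g - 3)^2*(g - 1)*(g + 3)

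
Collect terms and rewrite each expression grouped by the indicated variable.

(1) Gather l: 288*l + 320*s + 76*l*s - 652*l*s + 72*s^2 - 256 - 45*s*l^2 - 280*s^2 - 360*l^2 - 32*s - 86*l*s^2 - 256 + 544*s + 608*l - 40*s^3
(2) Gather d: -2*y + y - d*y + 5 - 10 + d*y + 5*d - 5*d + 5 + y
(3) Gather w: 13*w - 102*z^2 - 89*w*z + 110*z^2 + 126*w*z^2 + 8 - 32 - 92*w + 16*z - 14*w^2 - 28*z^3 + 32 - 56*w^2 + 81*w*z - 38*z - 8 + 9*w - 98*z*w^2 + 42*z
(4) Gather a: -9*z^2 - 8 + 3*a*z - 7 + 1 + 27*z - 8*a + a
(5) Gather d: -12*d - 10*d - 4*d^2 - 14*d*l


(1) = l^2*(-45*s - 360) + l*(-86*s^2 - 576*s + 896) - 40*s^3 - 208*s^2 + 832*s - 512
(2) = 0
(3) = w^2*(-98*z - 70) + w*(126*z^2 - 8*z - 70) - 28*z^3 + 8*z^2 + 20*z
(4) = a*(3*z - 7) - 9*z^2 + 27*z - 14
(5) = -4*d^2 + d*(-14*l - 22)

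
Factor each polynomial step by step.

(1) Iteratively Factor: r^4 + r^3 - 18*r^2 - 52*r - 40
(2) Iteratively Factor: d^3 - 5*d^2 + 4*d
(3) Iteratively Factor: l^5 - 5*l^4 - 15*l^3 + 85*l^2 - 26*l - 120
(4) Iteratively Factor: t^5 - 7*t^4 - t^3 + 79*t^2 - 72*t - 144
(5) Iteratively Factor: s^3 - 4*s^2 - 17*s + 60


(1) = (r + 2)*(r^3 - r^2 - 16*r - 20) = (r + 2)^2*(r^2 - 3*r - 10) = (r - 5)*(r + 2)^2*(r + 2)
(2) = (d)*(d^2 - 5*d + 4) = d*(d - 1)*(d - 4)
(3) = (l - 3)*(l^4 - 2*l^3 - 21*l^2 + 22*l + 40) = (l - 3)*(l + 1)*(l^3 - 3*l^2 - 18*l + 40) = (l - 3)*(l + 1)*(l + 4)*(l^2 - 7*l + 10) = (l - 3)*(l - 2)*(l + 1)*(l + 4)*(l - 5)
(4) = (t - 3)*(t^4 - 4*t^3 - 13*t^2 + 40*t + 48) = (t - 3)*(t + 3)*(t^3 - 7*t^2 + 8*t + 16) = (t - 3)*(t + 1)*(t + 3)*(t^2 - 8*t + 16) = (t - 4)*(t - 3)*(t + 1)*(t + 3)*(t - 4)
(5) = (s - 3)*(s^2 - s - 20) = (s - 5)*(s - 3)*(s + 4)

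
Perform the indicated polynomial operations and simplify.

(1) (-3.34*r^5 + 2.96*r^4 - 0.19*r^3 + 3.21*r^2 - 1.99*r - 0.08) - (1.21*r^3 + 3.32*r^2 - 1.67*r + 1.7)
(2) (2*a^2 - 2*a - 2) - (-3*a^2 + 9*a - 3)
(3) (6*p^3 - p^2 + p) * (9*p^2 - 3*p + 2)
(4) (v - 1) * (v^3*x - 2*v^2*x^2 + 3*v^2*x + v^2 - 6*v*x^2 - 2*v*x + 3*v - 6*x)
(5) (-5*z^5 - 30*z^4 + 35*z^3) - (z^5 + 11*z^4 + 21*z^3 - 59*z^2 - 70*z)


(1) = -3.34*r^5 + 2.96*r^4 - 1.4*r^3 - 0.11*r^2 - 0.32*r - 1.78
(2) = 5*a^2 - 11*a + 1
(3) = 54*p^5 - 27*p^4 + 24*p^3 - 5*p^2 + 2*p
(4) = v^4*x - 2*v^3*x^2 + 2*v^3*x + v^3 - 4*v^2*x^2 - 5*v^2*x + 2*v^2 + 6*v*x^2 - 4*v*x - 3*v + 6*x
(5) = -6*z^5 - 41*z^4 + 14*z^3 + 59*z^2 + 70*z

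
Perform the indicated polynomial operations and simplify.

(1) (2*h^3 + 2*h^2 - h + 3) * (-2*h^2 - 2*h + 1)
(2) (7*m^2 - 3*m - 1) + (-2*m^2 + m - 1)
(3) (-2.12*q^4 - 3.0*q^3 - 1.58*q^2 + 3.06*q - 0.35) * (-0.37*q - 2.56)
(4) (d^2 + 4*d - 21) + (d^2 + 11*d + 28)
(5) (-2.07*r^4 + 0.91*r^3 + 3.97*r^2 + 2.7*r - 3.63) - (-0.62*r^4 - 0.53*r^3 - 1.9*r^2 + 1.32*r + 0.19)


(1) = -4*h^5 - 8*h^4 - 2*h^2 - 7*h + 3
(2) = 5*m^2 - 2*m - 2
(3) = 0.7844*q^5 + 6.5372*q^4 + 8.2646*q^3 + 2.9126*q^2 - 7.7041*q + 0.896
(4) = 2*d^2 + 15*d + 7
(5) = -1.45*r^4 + 1.44*r^3 + 5.87*r^2 + 1.38*r - 3.82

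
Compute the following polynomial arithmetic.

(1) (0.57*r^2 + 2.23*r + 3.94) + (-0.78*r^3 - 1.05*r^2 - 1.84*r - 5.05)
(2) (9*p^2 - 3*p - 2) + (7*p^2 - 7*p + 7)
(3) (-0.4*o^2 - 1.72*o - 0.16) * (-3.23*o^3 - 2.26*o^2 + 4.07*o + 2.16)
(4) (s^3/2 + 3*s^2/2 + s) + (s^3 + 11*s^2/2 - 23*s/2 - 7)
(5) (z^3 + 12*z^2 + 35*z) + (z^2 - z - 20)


(1) = -0.78*r^3 - 0.48*r^2 + 0.39*r - 1.11
(2) = 16*p^2 - 10*p + 5
(3) = 1.292*o^5 + 6.4596*o^4 + 2.776*o^3 - 7.5028*o^2 - 4.3664*o - 0.3456
(4) = 3*s^3/2 + 7*s^2 - 21*s/2 - 7
(5) = z^3 + 13*z^2 + 34*z - 20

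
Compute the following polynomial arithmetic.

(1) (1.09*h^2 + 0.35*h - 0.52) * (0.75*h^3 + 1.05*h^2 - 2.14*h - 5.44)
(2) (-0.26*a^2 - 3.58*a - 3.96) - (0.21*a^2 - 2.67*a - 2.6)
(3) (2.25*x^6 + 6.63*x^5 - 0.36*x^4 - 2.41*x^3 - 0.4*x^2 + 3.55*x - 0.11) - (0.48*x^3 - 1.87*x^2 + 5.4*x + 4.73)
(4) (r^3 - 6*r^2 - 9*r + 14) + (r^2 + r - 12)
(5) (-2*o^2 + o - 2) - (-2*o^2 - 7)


(1) = 0.8175*h^5 + 1.407*h^4 - 2.3551*h^3 - 7.2246*h^2 - 0.7912*h + 2.8288
(2) = -0.47*a^2 - 0.91*a - 1.36
(3) = 2.25*x^6 + 6.63*x^5 - 0.36*x^4 - 2.89*x^3 + 1.47*x^2 - 1.85*x - 4.84
(4) = r^3 - 5*r^2 - 8*r + 2
(5) = o + 5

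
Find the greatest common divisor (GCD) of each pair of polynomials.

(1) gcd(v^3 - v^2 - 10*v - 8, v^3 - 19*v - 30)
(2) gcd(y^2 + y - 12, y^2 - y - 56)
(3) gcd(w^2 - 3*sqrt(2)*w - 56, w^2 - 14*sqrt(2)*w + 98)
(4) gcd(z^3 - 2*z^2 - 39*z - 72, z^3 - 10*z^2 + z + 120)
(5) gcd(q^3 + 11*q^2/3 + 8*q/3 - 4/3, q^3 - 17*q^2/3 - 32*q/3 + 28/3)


(1) = gcd((v - 4)*(v + 1)*(v + 2), (v - 5)*(v + 2)*(v + 3)) = v + 2
(2) = 1
(3) = gcd((w - 7*sqrt(2))*(w + 4*sqrt(2)), (w - 7*sqrt(2))^2) = w - 7*sqrt(2)
(4) = z^2 - 5*z - 24
(5) = q + 2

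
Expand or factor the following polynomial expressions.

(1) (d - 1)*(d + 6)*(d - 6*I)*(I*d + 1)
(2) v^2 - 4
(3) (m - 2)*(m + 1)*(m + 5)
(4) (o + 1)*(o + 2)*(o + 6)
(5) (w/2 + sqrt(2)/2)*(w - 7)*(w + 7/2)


(1) = I*d^4 + 7*d^3 + 5*I*d^3 + 35*d^2 - 12*I*d^2 - 42*d - 30*I*d + 36*I
(2) = (v - 2)*(v + 2)
(3) = m^3 + 4*m^2 - 7*m - 10
(4) = o^3 + 9*o^2 + 20*o + 12
(5) = w^3/2 - 7*w^2/4 + sqrt(2)*w^2/2 - 49*w/4 - 7*sqrt(2)*w/4 - 49*sqrt(2)/4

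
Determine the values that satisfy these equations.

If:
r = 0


Then:
r = 0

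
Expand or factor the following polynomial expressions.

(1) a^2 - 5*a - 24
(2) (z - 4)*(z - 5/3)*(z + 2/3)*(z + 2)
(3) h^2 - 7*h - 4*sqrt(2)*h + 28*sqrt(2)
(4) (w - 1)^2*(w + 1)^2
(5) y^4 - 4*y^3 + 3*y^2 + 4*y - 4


(1) = (a - 8)*(a + 3)
(2) = z^4 - 3*z^3 - 64*z^2/9 + 92*z/9 + 80/9
(3) = (h - 7)*(h - 4*sqrt(2))
(4) = w^4 - 2*w^2 + 1
(5) = (y - 2)^2*(y - 1)*(y + 1)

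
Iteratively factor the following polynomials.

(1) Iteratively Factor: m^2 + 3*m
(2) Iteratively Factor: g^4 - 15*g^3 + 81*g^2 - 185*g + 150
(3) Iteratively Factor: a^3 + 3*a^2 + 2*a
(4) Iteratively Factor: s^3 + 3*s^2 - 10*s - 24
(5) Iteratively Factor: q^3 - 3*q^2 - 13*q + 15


(1) = (m + 3)*(m)
(2) = (g - 2)*(g^3 - 13*g^2 + 55*g - 75) = (g - 5)*(g - 2)*(g^2 - 8*g + 15) = (g - 5)^2*(g - 2)*(g - 3)
(3) = (a + 2)*(a^2 + a) = a*(a + 2)*(a + 1)
(4) = (s + 4)*(s^2 - s - 6) = (s - 3)*(s + 4)*(s + 2)
(5) = (q - 5)*(q^2 + 2*q - 3) = (q - 5)*(q + 3)*(q - 1)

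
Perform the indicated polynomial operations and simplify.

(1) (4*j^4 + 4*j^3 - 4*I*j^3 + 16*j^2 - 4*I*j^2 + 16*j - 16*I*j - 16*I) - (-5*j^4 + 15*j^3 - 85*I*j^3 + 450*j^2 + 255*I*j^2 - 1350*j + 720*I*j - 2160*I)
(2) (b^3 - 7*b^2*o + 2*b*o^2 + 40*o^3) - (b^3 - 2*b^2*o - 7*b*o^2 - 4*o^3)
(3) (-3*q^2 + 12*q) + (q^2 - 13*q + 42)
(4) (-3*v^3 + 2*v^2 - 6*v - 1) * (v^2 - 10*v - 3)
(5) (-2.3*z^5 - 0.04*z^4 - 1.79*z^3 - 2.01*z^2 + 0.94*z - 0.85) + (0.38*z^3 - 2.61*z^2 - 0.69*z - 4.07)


(1) = 9*j^4 - 11*j^3 + 81*I*j^3 - 434*j^2 - 259*I*j^2 + 1366*j - 736*I*j + 2144*I
(2) = -5*b^2*o + 9*b*o^2 + 44*o^3
(3) = -2*q^2 - q + 42
(4) = -3*v^5 + 32*v^4 - 17*v^3 + 53*v^2 + 28*v + 3
(5) = -2.3*z^5 - 0.04*z^4 - 1.41*z^3 - 4.62*z^2 + 0.25*z - 4.92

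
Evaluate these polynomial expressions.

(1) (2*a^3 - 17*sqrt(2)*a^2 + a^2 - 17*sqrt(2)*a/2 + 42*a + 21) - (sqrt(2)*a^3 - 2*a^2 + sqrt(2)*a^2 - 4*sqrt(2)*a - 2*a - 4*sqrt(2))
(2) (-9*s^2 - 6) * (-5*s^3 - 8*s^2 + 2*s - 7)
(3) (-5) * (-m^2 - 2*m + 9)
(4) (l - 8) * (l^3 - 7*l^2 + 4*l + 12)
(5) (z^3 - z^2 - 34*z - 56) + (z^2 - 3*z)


(1) = -sqrt(2)*a^3 + 2*a^3 - 18*sqrt(2)*a^2 + 3*a^2 - 9*sqrt(2)*a/2 + 44*a + 4*sqrt(2) + 21
(2) = 45*s^5 + 72*s^4 + 12*s^3 + 111*s^2 - 12*s + 42
(3) = 5*m^2 + 10*m - 45
(4) = l^4 - 15*l^3 + 60*l^2 - 20*l - 96
(5) = z^3 - 37*z - 56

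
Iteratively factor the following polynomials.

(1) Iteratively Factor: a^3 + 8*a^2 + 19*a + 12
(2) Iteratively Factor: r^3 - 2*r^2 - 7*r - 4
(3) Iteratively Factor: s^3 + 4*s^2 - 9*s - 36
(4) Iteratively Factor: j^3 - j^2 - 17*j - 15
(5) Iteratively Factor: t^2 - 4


(1) = (a + 1)*(a^2 + 7*a + 12) = (a + 1)*(a + 4)*(a + 3)
(2) = (r + 1)*(r^2 - 3*r - 4) = (r - 4)*(r + 1)*(r + 1)
(3) = (s + 4)*(s^2 - 9) = (s + 3)*(s + 4)*(s - 3)
(4) = (j + 3)*(j^2 - 4*j - 5) = (j + 1)*(j + 3)*(j - 5)
(5) = (t + 2)*(t - 2)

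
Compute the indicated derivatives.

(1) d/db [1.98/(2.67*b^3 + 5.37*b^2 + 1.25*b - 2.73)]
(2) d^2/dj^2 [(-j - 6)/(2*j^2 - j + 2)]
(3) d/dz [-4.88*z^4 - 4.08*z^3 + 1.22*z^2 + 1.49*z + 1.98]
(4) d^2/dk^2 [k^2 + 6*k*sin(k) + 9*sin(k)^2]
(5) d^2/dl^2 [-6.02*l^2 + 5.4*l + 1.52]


(1) = (-15.8598*b^2 - 21.2652*b - 2.475)/(2.67*b^3 + 5.37*b^2 + 1.25*b - 2.73)^2
(2) = 2*(-(j + 6)*(4*j - 1)^2 + (6*j + 11)*(2*j^2 - j + 2))/(2*j^2 - j + 2)^3
(3) = -19.52*z^3 - 12.24*z^2 + 2.44*z + 1.49
(4) = -6*k*sin(k) - 36*sin(k)^2 + 12*cos(k) + 20
(5) = -12.0400000000000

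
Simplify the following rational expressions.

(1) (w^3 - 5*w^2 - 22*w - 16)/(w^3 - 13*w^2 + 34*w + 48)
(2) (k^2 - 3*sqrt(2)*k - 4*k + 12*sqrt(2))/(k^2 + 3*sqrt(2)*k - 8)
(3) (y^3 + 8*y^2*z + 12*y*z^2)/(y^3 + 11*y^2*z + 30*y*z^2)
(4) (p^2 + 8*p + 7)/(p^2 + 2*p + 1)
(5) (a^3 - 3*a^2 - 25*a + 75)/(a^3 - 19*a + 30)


(1) = (w + 2)/(w - 6)
(2) = (k^2 + k*(-3*sqrt(2) - 4) + 12*sqrt(2))/(k^2 + 3*sqrt(2)*k - 8)
(3) = (y + 2*z)/(y + 5*z)
(4) = (p + 7)/(p + 1)
(5) = (a - 5)/(a - 2)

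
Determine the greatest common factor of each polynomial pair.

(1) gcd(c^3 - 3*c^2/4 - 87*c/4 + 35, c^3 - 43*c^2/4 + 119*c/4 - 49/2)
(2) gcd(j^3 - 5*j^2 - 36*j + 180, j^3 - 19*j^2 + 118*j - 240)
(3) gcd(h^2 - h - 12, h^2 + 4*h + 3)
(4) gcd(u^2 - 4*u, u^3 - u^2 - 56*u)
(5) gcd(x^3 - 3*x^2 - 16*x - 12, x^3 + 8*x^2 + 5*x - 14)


(1) = gcd((c - 4)*(c - 7/4)*(c + 5), (c - 7)*(c - 2)*(c - 7/4)) = c - 7/4
(2) = gcd((j - 6)*(j - 5)*(j + 6), (j - 8)*(j - 6)*(j - 5)) = j^2 - 11*j + 30
(3) = h + 3
(4) = u
(5) = gcd((x - 6)*(x + 1)*(x + 2), (x - 1)*(x + 2)*(x + 7)) = x + 2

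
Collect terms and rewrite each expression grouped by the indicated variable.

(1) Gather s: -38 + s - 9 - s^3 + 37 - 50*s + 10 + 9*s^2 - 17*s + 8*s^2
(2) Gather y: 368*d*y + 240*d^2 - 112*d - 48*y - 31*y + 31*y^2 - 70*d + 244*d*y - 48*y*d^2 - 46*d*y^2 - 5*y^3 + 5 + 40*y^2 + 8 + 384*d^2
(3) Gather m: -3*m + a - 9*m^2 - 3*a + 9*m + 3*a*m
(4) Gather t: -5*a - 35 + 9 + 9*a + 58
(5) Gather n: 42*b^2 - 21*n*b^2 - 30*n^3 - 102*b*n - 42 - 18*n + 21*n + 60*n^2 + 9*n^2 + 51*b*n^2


(1) = -s^3 + 17*s^2 - 66*s
(2) = 624*d^2 - 182*d - 5*y^3 + y^2*(71 - 46*d) + y*(-48*d^2 + 612*d - 79) + 13
(3) = -2*a - 9*m^2 + m*(3*a + 6)
(4) = 4*a + 32
(5) = 42*b^2 - 30*n^3 + n^2*(51*b + 69) + n*(-21*b^2 - 102*b + 3) - 42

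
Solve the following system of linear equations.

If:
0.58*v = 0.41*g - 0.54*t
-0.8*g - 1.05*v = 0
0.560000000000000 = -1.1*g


Then:
g = -0.51
t = -0.80
v = 0.39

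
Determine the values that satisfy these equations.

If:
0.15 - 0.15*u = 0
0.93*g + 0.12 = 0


Then:
g = -0.13
u = 1.00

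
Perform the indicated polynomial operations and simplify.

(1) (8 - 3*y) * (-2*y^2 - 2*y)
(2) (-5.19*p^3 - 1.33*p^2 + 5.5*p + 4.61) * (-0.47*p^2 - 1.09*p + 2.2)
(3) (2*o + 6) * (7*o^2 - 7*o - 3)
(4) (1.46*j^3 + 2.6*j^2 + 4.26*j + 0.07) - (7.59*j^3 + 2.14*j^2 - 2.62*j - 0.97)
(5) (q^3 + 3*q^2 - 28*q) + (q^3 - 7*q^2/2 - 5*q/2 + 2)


(1) = 6*y^3 - 10*y^2 - 16*y
(2) = 2.4393*p^5 + 6.2822*p^4 - 12.5533*p^3 - 11.0877*p^2 + 7.0751*p + 10.142
(3) = 14*o^3 + 28*o^2 - 48*o - 18
(4) = -6.13*j^3 + 0.46*j^2 + 6.88*j + 1.04
(5) = 2*q^3 - q^2/2 - 61*q/2 + 2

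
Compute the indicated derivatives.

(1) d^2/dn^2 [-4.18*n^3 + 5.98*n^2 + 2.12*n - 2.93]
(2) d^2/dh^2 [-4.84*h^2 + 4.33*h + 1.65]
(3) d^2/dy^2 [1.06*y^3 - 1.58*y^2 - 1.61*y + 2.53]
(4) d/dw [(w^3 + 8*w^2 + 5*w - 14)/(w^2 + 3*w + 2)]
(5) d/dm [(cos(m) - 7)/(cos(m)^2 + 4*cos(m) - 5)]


(1) = 11.96 - 25.08*n
(2) = -9.68000000000000
(3) = 6.36*y - 3.16
(4) = (w^2 + 2*w + 13)/(w^2 + 2*w + 1)
(5) = (cos(m)^2 - 14*cos(m) - 23)*sin(m)/(cos(m)^2 + 4*cos(m) - 5)^2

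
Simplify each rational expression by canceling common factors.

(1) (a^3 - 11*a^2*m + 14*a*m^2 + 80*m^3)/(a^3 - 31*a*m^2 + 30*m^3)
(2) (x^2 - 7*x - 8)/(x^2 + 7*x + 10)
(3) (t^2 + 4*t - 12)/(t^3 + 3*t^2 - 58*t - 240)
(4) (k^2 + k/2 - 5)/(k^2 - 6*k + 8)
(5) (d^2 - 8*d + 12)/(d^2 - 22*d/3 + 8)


(1) = (a^2 - 6*a*m - 16*m^2)/(a^2 + 5*a*m - 6*m^2)
(2) = (x^2 - 7*x - 8)/(x^2 + 7*x + 10)
(3) = (t - 2)/(t^2 - 3*t - 40)
(4) = (2*k + 5)/(2*k - 8)
(5) = (3*d - 6)/(3*d - 4)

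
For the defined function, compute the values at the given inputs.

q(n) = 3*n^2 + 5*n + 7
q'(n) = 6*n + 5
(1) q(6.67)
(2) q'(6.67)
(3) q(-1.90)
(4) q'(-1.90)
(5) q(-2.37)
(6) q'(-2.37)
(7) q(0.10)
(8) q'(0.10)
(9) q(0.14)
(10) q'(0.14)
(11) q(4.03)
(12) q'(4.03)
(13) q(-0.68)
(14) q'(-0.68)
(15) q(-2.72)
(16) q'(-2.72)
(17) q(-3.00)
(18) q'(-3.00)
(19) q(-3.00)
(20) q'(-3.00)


(1) = 173.82
(2) = 45.02
(3) = 8.33
(4) = -6.40
(5) = 12.00
(6) = -9.22
(7) = 7.53
(8) = 5.60
(9) = 7.76
(10) = 5.84
(11) = 75.87
(12) = 29.18
(13) = 4.99
(14) = 0.92
(15) = 15.60
(16) = -11.32
(17) = 19.00
(18) = -13.00
(19) = 19.00
(20) = -13.00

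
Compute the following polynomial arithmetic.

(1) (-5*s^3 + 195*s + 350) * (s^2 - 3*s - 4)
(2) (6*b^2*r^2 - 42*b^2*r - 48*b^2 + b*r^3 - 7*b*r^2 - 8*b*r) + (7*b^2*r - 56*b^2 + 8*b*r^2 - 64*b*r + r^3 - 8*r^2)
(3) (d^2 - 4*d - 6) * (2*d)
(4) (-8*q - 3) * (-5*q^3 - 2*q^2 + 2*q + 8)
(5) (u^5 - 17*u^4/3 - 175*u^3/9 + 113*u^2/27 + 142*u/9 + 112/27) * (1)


(1) = -5*s^5 + 15*s^4 + 215*s^3 - 235*s^2 - 1830*s - 1400
(2) = 6*b^2*r^2 - 35*b^2*r - 104*b^2 + b*r^3 + b*r^2 - 72*b*r + r^3 - 8*r^2
(3) = 2*d^3 - 8*d^2 - 12*d
(4) = 40*q^4 + 31*q^3 - 10*q^2 - 70*q - 24
(5) = u^5 - 17*u^4/3 - 175*u^3/9 + 113*u^2/27 + 142*u/9 + 112/27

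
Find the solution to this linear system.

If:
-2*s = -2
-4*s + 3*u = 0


Then:
s = 1
u = 4/3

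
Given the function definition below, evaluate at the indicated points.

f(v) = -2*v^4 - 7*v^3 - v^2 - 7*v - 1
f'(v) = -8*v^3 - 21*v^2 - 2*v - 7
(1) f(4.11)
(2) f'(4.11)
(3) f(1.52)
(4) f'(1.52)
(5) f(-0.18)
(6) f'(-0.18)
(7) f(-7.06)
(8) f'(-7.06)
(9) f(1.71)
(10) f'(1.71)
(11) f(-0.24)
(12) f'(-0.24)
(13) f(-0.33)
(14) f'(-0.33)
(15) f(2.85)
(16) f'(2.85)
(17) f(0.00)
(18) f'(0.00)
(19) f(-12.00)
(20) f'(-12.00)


(1) = -1103.33
(2) = -925.37
(3) = -49.21
(4) = -86.65
(5) = 0.27
(6) = -7.27
(7) = -2506.92
(8) = 1775.57
(9) = -68.00
(10) = -111.83
(11) = 0.71
(12) = -7.62
(13) = 1.43
(14) = -8.34
(15) = -323.07
(16) = -368.47
(17) = -1.00
(18) = -7.00
(19) = -29437.00
(20) = 10817.00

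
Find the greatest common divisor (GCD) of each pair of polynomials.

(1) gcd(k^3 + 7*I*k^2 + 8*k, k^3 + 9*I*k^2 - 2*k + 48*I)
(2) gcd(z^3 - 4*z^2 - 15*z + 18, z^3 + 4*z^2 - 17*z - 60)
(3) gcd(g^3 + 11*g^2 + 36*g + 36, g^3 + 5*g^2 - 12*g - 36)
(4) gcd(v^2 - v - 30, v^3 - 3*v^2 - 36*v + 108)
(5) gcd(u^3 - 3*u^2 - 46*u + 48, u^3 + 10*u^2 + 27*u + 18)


(1) = gcd(k*(k - I)*(k + 8*I), (k - 2*I)*(k + 3*I)*(k + 8*I)) = k + 8*I
(2) = gcd((z - 6)*(z - 1)*(z + 3), (z - 4)*(z + 3)*(z + 5)) = z + 3
(3) = g^2 + 8*g + 12
(4) = gcd((v - 6)*(v + 5), (v - 6)*(v - 3)*(v + 6)) = v - 6
(5) = gcd((u - 8)*(u - 1)*(u + 6), (u + 1)*(u + 3)*(u + 6)) = u + 6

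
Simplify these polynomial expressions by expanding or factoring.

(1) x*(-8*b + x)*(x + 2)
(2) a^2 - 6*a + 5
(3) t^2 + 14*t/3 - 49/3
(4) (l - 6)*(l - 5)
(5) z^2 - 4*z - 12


(1) = -8*b*x^2 - 16*b*x + x^3 + 2*x^2
(2) = (a - 5)*(a - 1)
(3) = (t - 7/3)*(t + 7)
(4) = l^2 - 11*l + 30
(5) = (z - 6)*(z + 2)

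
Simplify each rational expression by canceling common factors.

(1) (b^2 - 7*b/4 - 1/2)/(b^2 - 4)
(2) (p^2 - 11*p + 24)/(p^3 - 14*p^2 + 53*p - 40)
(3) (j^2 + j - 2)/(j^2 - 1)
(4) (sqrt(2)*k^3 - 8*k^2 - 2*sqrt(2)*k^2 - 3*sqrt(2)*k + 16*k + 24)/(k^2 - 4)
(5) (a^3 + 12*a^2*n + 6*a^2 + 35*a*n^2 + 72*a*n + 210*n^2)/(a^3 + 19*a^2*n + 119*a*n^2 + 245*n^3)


(1) = (4*b + 1)/(4*b + 8)
(2) = (p - 3)/(p^2 - 6*p + 5)
(3) = (j + 2)/(j + 1)
(4) = (sqrt(2)*k^3 + k^2*(-8 - 2*sqrt(2)) + k*(16 - 3*sqrt(2)) + 24)/(k^2 - 4)
(5) = (a + 6)/(a + 7*n)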